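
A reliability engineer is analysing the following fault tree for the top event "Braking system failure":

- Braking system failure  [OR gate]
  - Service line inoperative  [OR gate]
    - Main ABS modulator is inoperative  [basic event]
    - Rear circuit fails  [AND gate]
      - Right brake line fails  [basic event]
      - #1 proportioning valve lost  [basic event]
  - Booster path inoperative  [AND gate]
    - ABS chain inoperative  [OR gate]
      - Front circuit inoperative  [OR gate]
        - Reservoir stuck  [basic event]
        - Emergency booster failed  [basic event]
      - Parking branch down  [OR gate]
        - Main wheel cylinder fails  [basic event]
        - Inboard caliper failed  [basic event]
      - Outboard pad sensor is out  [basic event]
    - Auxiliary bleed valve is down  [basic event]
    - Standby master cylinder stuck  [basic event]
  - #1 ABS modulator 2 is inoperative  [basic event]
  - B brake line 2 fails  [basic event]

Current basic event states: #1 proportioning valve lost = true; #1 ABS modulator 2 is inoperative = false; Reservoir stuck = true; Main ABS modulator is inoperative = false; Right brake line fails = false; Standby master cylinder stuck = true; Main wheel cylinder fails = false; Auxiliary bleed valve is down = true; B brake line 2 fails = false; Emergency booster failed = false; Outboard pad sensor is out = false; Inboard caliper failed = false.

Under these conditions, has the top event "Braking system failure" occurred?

Rear circuit fails [AND]: Right brake line fails=not, #1 proportioning valve lost=occurs → not all inputs occur → does not occur.
Service line inoperative [OR]: Main ABS modulator is inoperative=not, Rear circuit fails=not → no input occurs → does not occur.
Front circuit inoperative [OR]: Reservoir stuck=occurs, Emergency booster failed=not → at least one input occurs → occurs.
Parking branch down [OR]: Main wheel cylinder fails=not, Inboard caliper failed=not → no input occurs → does not occur.
ABS chain inoperative [OR]: Front circuit inoperative=occurs, Parking branch down=not, Outboard pad sensor is out=not → at least one input occurs → occurs.
Booster path inoperative [AND]: ABS chain inoperative=occurs, Auxiliary bleed valve is down=occurs, Standby master cylinder stuck=occurs → all inputs occur → occurs.
Braking system failure [OR]: Service line inoperative=not, Booster path inoperative=occurs, #1 ABS modulator 2 is inoperative=not, B brake line 2 fails=not → at least one input occurs → occurs.

Yes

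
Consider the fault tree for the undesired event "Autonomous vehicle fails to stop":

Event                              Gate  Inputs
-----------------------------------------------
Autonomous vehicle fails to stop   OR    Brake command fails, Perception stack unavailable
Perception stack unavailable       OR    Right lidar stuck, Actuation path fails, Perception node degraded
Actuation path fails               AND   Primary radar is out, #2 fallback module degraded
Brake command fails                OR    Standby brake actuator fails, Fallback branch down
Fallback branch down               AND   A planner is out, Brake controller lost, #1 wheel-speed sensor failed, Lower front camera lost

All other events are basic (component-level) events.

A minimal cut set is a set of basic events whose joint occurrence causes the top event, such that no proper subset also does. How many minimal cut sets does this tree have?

Fallback branch down [AND]: one cut set from each child combined → 1 × 1 × 1 × 1 = 1 cut set(s).
Brake command fails [OR]: union of children's cut sets → 2 cut set(s).
Actuation path fails [AND]: one cut set from each child combined → 1 × 1 = 1 cut set(s).
Perception stack unavailable [OR]: union of children's cut sets → 3 cut set(s).
Autonomous vehicle fails to stop [OR]: union of children's cut sets → 5 cut set(s).
Minimal cut sets: {Standby brake actuator fails}; {#1 wheel-speed sensor failed, A planner is out, Brake controller lost, Lower front camera lost}; {Right lidar stuck}; {#2 fallback module degraded, Primary radar is out}; {Perception node degraded}.

5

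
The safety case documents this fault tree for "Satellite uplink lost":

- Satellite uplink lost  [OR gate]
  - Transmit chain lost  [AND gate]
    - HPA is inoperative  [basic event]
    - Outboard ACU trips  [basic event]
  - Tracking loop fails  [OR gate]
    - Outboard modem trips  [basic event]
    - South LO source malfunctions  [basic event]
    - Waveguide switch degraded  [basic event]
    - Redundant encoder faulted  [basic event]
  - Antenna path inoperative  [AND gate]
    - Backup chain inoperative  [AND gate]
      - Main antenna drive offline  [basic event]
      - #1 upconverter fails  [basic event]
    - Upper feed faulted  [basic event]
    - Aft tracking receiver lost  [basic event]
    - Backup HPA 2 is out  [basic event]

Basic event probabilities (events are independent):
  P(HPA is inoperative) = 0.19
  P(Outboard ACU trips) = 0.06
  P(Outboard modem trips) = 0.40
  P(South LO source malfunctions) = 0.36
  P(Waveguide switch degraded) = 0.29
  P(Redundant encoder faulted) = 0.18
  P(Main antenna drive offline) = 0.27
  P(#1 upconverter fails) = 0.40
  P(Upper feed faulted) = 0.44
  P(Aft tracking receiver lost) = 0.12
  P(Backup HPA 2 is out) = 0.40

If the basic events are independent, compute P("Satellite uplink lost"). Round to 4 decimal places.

P(Transmit chain lost) [AND] = 0.19 × 0.06 = 0.011400
P(Tracking loop fails) [OR] = 1 − (1−0.40) × (1−0.36) × (1−0.29) × (1−0.18) = 0.776435
P(Backup chain inoperative) [AND] = 0.27 × 0.40 = 0.108000
P(Antenna path inoperative) [AND] = 0.108000 × 0.44 × 0.12 × 0.40 = 0.002281
P(Satellite uplink lost) [OR] = 1 − (1−0.011400) × (1−0.776435) × (1−0.002281) = 0.779488
Rounded to 4 decimal places: P(Satellite uplink lost) ≈ 0.7795.

0.7795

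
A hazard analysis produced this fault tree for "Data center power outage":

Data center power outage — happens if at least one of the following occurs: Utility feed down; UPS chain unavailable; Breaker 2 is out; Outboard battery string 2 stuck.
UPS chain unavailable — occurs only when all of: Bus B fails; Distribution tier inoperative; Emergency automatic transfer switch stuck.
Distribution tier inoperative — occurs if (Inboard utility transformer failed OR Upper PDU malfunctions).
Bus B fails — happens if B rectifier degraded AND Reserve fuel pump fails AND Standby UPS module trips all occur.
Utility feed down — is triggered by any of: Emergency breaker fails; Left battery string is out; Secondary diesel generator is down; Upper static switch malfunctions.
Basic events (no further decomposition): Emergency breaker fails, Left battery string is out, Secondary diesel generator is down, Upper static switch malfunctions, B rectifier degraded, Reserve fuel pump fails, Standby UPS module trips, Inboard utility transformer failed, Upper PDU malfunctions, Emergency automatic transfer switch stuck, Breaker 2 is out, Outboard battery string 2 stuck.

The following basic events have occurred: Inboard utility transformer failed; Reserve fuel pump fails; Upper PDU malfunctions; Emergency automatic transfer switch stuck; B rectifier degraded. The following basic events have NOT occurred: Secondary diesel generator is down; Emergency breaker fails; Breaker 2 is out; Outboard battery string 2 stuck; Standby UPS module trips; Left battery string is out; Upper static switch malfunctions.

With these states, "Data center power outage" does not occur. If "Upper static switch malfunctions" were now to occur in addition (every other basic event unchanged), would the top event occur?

Counterfactual: set "Upper static switch malfunctions" to occurred.
Utility feed down [OR]: Emergency breaker fails=not, Left battery string is out=not, Secondary diesel generator is down=not, Upper static switch malfunctions=occurs → at least one input occurs → occurs.
Bus B fails [AND]: B rectifier degraded=occurs, Reserve fuel pump fails=occurs, Standby UPS module trips=not → not all inputs occur → does not occur.
Distribution tier inoperative [OR]: Inboard utility transformer failed=occurs, Upper PDU malfunctions=occurs → at least one input occurs → occurs.
UPS chain unavailable [AND]: Bus B fails=not, Distribution tier inoperative=occurs, Emergency automatic transfer switch stuck=occurs → not all inputs occur → does not occur.
Data center power outage [OR]: Utility feed down=occurs, UPS chain unavailable=not, Breaker 2 is out=not, Outboard battery string 2 stuck=not → at least one input occurs → occurs.

Yes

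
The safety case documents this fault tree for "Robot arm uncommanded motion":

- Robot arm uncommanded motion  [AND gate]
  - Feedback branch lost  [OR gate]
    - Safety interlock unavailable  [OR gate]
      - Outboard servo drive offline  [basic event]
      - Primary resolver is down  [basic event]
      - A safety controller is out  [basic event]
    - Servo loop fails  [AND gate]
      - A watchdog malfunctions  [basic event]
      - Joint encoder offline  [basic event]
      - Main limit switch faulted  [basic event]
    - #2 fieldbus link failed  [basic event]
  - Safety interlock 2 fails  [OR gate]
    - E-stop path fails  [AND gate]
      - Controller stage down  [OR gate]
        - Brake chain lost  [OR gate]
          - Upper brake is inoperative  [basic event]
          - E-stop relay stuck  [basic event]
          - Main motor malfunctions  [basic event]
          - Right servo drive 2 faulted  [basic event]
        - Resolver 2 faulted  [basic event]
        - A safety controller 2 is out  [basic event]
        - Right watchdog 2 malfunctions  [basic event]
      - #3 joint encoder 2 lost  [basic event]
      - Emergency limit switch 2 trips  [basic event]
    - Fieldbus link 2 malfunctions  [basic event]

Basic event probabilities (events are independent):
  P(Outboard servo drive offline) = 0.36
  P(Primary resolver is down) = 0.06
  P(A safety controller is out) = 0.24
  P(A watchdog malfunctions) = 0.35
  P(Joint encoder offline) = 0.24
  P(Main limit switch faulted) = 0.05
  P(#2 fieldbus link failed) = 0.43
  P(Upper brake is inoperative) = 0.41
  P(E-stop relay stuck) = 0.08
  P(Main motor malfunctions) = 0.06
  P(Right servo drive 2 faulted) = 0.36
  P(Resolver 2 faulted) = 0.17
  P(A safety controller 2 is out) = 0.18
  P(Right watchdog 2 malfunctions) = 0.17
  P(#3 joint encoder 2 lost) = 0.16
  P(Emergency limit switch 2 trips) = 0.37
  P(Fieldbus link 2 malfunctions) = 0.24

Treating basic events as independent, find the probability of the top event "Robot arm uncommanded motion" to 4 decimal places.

0.2049

P(Safety interlock unavailable) [OR] = 1 − (1−0.36) × (1−0.06) × (1−0.24) = 0.542784
P(Servo loop fails) [AND] = 0.35 × 0.24 × 0.05 = 0.004200
P(Feedback branch lost) [OR] = 1 − (1−0.542784) × (1−0.004200) × (1−0.43) = 0.740481
P(Brake chain lost) [OR] = 1 − (1−0.41) × (1−0.08) × (1−0.06) × (1−0.36) = 0.673452
P(Controller stage down) [OR] = 1 − (1−0.673452) × (1−0.17) × (1−0.18) × (1−0.17) = 0.815534
P(E-stop path fails) [AND] = 0.815534 × 0.16 × 0.37 = 0.048280
P(Safety interlock 2 fails) [OR] = 1 − (1−0.048280) × (1−0.24) = 0.276693
P(Robot arm uncommanded motion) [AND] = 0.740481 × 0.276693 = 0.204886
Rounded to 4 decimal places: P(Robot arm uncommanded motion) ≈ 0.2049.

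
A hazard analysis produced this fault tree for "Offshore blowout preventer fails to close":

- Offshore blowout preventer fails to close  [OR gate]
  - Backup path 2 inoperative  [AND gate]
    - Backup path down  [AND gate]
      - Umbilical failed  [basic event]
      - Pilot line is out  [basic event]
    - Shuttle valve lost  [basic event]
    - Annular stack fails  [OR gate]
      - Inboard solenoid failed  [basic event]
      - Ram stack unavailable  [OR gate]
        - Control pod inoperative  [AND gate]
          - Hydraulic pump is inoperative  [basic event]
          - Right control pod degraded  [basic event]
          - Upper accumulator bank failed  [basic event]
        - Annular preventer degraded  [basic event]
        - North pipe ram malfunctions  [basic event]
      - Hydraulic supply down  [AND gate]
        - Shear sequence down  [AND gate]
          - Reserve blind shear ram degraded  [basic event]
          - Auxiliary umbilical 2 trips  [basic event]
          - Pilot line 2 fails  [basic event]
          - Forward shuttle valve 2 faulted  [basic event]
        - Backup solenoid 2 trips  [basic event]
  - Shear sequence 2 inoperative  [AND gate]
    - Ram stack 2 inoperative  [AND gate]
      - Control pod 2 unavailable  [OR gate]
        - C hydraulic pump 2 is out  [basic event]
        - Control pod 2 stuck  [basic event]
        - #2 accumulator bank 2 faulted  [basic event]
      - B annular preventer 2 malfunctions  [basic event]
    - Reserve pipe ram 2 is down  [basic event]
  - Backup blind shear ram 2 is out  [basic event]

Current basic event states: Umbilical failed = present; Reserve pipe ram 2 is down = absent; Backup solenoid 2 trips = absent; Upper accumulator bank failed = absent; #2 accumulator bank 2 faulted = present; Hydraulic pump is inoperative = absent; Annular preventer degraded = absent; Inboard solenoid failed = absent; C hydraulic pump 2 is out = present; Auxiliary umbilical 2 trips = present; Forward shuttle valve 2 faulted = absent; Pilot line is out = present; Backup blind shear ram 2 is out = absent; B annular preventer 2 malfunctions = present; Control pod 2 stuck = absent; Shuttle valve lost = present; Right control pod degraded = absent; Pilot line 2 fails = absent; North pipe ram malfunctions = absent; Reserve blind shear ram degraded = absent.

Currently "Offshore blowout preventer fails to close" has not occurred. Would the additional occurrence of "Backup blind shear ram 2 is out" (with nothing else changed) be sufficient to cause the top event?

Counterfactual: set "Backup blind shear ram 2 is out" to occurred.
Backup path down [AND]: Umbilical failed=occurs, Pilot line is out=occurs → all inputs occur → occurs.
Control pod inoperative [AND]: Hydraulic pump is inoperative=not, Right control pod degraded=not, Upper accumulator bank failed=not → not all inputs occur → does not occur.
Ram stack unavailable [OR]: Control pod inoperative=not, Annular preventer degraded=not, North pipe ram malfunctions=not → no input occurs → does not occur.
Shear sequence down [AND]: Reserve blind shear ram degraded=not, Auxiliary umbilical 2 trips=occurs, Pilot line 2 fails=not, Forward shuttle valve 2 faulted=not → not all inputs occur → does not occur.
Hydraulic supply down [AND]: Shear sequence down=not, Backup solenoid 2 trips=not → not all inputs occur → does not occur.
Annular stack fails [OR]: Inboard solenoid failed=not, Ram stack unavailable=not, Hydraulic supply down=not → no input occurs → does not occur.
Backup path 2 inoperative [AND]: Backup path down=occurs, Shuttle valve lost=occurs, Annular stack fails=not → not all inputs occur → does not occur.
Control pod 2 unavailable [OR]: C hydraulic pump 2 is out=occurs, Control pod 2 stuck=not, #2 accumulator bank 2 faulted=occurs → at least one input occurs → occurs.
Ram stack 2 inoperative [AND]: Control pod 2 unavailable=occurs, B annular preventer 2 malfunctions=occurs → all inputs occur → occurs.
Shear sequence 2 inoperative [AND]: Ram stack 2 inoperative=occurs, Reserve pipe ram 2 is down=not → not all inputs occur → does not occur.
Offshore blowout preventer fails to close [OR]: Backup path 2 inoperative=not, Shear sequence 2 inoperative=not, Backup blind shear ram 2 is out=occurs → at least one input occurs → occurs.

Yes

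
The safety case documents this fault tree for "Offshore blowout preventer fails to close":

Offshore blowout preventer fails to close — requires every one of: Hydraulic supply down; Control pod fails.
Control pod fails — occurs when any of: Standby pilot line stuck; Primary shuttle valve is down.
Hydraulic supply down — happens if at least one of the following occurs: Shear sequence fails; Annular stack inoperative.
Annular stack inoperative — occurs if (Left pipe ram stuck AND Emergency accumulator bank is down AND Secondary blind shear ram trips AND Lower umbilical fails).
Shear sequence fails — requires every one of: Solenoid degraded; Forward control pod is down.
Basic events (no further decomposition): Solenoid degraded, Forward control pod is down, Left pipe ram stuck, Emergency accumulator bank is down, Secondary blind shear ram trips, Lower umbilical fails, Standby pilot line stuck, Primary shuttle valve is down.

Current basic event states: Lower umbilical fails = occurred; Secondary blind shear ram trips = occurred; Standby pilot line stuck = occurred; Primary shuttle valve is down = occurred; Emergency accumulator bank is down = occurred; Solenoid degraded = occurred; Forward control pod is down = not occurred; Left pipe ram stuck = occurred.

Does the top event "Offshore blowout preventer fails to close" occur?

Yes

Shear sequence fails [AND]: Solenoid degraded=occurs, Forward control pod is down=not → not all inputs occur → does not occur.
Annular stack inoperative [AND]: Left pipe ram stuck=occurs, Emergency accumulator bank is down=occurs, Secondary blind shear ram trips=occurs, Lower umbilical fails=occurs → all inputs occur → occurs.
Hydraulic supply down [OR]: Shear sequence fails=not, Annular stack inoperative=occurs → at least one input occurs → occurs.
Control pod fails [OR]: Standby pilot line stuck=occurs, Primary shuttle valve is down=occurs → at least one input occurs → occurs.
Offshore blowout preventer fails to close [AND]: Hydraulic supply down=occurs, Control pod fails=occurs → all inputs occur → occurs.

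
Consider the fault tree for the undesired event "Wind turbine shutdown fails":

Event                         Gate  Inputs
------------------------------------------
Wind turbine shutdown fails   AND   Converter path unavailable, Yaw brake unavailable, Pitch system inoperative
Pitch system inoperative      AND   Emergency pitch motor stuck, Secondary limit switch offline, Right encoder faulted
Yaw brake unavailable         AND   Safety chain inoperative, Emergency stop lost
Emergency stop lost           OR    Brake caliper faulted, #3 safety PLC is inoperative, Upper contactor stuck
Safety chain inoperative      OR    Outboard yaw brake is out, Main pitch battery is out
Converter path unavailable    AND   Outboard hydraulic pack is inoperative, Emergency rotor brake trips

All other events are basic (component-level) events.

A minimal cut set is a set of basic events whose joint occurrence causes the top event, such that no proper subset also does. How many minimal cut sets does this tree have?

Converter path unavailable [AND]: one cut set from each child combined → 1 × 1 = 1 cut set(s).
Safety chain inoperative [OR]: union of children's cut sets → 2 cut set(s).
Emergency stop lost [OR]: union of children's cut sets → 3 cut set(s).
Yaw brake unavailable [AND]: one cut set from each child combined → 2 × 3 = 6 cut set(s).
Pitch system inoperative [AND]: one cut set from each child combined → 1 × 1 × 1 = 1 cut set(s).
Wind turbine shutdown fails [AND]: one cut set from each child combined → 1 × 6 × 1 = 6 cut set(s).
Minimal cut sets: {Brake caliper faulted, Emergency pitch motor stuck, Emergency rotor brake trips, Outboard hydraulic pack is inoperative, Outboard yaw brake is out, Right encoder faulted, Secondary limit switch offline}; {#3 safety PLC is inoperative, Emergency pitch motor stuck, Emergency rotor brake trips, Outboard hydraulic pack is inoperative, Outboard yaw brake is out, Right encoder faulted, Secondary limit switch offline}; {Emergency pitch motor stuck, Emergency rotor brake trips, Outboard hydraulic pack is inoperative, Outboard yaw brake is out, Right encoder faulted, Secondary limit switch offline, Upper contactor stuck}; {Brake caliper faulted, Emergency pitch motor stuck, Emergency rotor brake trips, Main pitch battery is out, Outboard hydraulic pack is inoperative, Right encoder faulted, Secondary limit switch offline}; {#3 safety PLC is inoperative, Emergency pitch motor stuck, Emergency rotor brake trips, Main pitch battery is out, Outboard hydraulic pack is inoperative, Right encoder faulted, Secondary limit switch offline}; {Emergency pitch motor stuck, Emergency rotor brake trips, Main pitch battery is out, Outboard hydraulic pack is inoperative, Right encoder faulted, Secondary limit switch offline, Upper contactor stuck}.

6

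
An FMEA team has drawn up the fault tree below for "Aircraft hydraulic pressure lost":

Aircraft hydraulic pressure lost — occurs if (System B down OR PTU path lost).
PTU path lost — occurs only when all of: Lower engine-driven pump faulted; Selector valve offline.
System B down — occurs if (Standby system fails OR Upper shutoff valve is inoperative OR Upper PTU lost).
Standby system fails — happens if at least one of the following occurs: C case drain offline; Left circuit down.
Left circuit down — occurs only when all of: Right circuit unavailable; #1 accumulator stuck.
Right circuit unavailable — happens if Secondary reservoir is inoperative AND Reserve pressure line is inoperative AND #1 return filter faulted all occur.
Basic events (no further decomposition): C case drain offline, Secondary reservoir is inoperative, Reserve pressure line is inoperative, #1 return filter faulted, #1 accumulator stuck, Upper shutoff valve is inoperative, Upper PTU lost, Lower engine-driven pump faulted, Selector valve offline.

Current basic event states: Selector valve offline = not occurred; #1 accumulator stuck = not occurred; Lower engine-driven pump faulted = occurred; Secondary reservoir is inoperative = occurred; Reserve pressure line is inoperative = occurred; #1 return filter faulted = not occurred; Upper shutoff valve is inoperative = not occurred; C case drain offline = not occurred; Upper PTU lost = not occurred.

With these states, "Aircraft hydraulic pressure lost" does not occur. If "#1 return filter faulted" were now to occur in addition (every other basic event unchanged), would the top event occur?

No

Counterfactual: set "#1 return filter faulted" to occurred.
Right circuit unavailable [AND]: Secondary reservoir is inoperative=occurs, Reserve pressure line is inoperative=occurs, #1 return filter faulted=occurs → all inputs occur → occurs.
Left circuit down [AND]: Right circuit unavailable=occurs, #1 accumulator stuck=not → not all inputs occur → does not occur.
Standby system fails [OR]: C case drain offline=not, Left circuit down=not → no input occurs → does not occur.
System B down [OR]: Standby system fails=not, Upper shutoff valve is inoperative=not, Upper PTU lost=not → no input occurs → does not occur.
PTU path lost [AND]: Lower engine-driven pump faulted=occurs, Selector valve offline=not → not all inputs occur → does not occur.
Aircraft hydraulic pressure lost [OR]: System B down=not, PTU path lost=not → no input occurs → does not occur.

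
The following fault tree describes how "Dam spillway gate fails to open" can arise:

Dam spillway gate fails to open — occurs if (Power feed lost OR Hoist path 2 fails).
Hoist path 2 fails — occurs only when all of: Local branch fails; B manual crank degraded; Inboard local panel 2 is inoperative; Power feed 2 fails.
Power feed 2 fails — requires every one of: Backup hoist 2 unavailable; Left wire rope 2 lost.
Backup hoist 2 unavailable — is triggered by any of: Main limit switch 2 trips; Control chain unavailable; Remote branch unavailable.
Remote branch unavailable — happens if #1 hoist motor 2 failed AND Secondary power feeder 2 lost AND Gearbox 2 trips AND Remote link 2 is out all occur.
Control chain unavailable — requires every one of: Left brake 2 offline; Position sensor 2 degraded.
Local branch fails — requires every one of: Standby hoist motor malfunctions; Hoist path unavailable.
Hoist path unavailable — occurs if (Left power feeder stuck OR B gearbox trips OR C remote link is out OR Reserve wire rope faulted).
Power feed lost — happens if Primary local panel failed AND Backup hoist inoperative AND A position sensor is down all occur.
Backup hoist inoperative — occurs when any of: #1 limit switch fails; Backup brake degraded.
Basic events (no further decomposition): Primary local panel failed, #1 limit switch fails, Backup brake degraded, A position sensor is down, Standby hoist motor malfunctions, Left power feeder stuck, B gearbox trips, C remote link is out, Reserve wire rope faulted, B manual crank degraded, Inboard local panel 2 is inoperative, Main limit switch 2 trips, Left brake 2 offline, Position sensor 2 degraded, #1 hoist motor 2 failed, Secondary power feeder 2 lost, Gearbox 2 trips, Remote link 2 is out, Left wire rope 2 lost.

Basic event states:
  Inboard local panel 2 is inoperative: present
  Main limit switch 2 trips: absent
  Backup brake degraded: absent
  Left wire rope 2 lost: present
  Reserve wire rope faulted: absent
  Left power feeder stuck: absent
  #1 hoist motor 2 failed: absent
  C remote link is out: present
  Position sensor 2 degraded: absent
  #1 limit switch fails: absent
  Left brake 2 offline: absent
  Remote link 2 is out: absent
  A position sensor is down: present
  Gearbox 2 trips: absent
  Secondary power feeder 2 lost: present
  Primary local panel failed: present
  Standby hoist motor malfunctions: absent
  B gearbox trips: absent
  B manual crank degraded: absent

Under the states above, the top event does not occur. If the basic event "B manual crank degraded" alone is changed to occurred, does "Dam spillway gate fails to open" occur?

No

Counterfactual: set "B manual crank degraded" to occurred.
Backup hoist inoperative [OR]: #1 limit switch fails=not, Backup brake degraded=not → no input occurs → does not occur.
Power feed lost [AND]: Primary local panel failed=occurs, Backup hoist inoperative=not, A position sensor is down=occurs → not all inputs occur → does not occur.
Hoist path unavailable [OR]: Left power feeder stuck=not, B gearbox trips=not, C remote link is out=occurs, Reserve wire rope faulted=not → at least one input occurs → occurs.
Local branch fails [AND]: Standby hoist motor malfunctions=not, Hoist path unavailable=occurs → not all inputs occur → does not occur.
Control chain unavailable [AND]: Left brake 2 offline=not, Position sensor 2 degraded=not → not all inputs occur → does not occur.
Remote branch unavailable [AND]: #1 hoist motor 2 failed=not, Secondary power feeder 2 lost=occurs, Gearbox 2 trips=not, Remote link 2 is out=not → not all inputs occur → does not occur.
Backup hoist 2 unavailable [OR]: Main limit switch 2 trips=not, Control chain unavailable=not, Remote branch unavailable=not → no input occurs → does not occur.
Power feed 2 fails [AND]: Backup hoist 2 unavailable=not, Left wire rope 2 lost=occurs → not all inputs occur → does not occur.
Hoist path 2 fails [AND]: Local branch fails=not, B manual crank degraded=occurs, Inboard local panel 2 is inoperative=occurs, Power feed 2 fails=not → not all inputs occur → does not occur.
Dam spillway gate fails to open [OR]: Power feed lost=not, Hoist path 2 fails=not → no input occurs → does not occur.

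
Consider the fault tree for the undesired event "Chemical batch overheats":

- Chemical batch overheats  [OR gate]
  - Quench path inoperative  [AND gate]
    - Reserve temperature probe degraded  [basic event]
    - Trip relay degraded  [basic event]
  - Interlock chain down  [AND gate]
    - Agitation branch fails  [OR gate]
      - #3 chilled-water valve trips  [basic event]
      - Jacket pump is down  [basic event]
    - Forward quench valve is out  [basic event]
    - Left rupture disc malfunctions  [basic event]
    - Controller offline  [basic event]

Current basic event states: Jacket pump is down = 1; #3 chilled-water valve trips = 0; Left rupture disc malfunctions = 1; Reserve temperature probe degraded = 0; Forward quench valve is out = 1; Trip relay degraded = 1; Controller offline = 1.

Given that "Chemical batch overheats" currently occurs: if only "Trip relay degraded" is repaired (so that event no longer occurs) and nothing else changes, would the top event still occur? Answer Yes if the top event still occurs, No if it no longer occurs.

Counterfactual: set "Trip relay degraded" to not occurred.
Quench path inoperative [AND]: Reserve temperature probe degraded=not, Trip relay degraded=not → not all inputs occur → does not occur.
Agitation branch fails [OR]: #3 chilled-water valve trips=not, Jacket pump is down=occurs → at least one input occurs → occurs.
Interlock chain down [AND]: Agitation branch fails=occurs, Forward quench valve is out=occurs, Left rupture disc malfunctions=occurs, Controller offline=occurs → all inputs occur → occurs.
Chemical batch overheats [OR]: Quench path inoperative=not, Interlock chain down=occurs → at least one input occurs → occurs.

Yes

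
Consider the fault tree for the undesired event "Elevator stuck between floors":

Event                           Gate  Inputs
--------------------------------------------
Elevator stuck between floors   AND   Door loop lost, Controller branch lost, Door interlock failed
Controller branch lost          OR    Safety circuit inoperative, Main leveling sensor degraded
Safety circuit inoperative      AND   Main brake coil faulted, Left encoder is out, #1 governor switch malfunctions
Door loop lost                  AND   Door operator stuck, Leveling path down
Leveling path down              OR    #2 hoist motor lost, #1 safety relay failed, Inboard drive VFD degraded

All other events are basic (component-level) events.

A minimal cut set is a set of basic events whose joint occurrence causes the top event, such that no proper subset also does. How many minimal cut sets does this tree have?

Leveling path down [OR]: union of children's cut sets → 3 cut set(s).
Door loop lost [AND]: one cut set from each child combined → 1 × 3 = 3 cut set(s).
Safety circuit inoperative [AND]: one cut set from each child combined → 1 × 1 × 1 = 1 cut set(s).
Controller branch lost [OR]: union of children's cut sets → 2 cut set(s).
Elevator stuck between floors [AND]: one cut set from each child combined → 3 × 2 × 1 = 6 cut set(s).
Minimal cut sets: {#1 governor switch malfunctions, #2 hoist motor lost, Door interlock failed, Door operator stuck, Left encoder is out, Main brake coil faulted}; {#2 hoist motor lost, Door interlock failed, Door operator stuck, Main leveling sensor degraded}; {#1 governor switch malfunctions, #1 safety relay failed, Door interlock failed, Door operator stuck, Left encoder is out, Main brake coil faulted}; {#1 safety relay failed, Door interlock failed, Door operator stuck, Main leveling sensor degraded}; {#1 governor switch malfunctions, Door interlock failed, Door operator stuck, Inboard drive VFD degraded, Left encoder is out, Main brake coil faulted}; {Door interlock failed, Door operator stuck, Inboard drive VFD degraded, Main leveling sensor degraded}.

6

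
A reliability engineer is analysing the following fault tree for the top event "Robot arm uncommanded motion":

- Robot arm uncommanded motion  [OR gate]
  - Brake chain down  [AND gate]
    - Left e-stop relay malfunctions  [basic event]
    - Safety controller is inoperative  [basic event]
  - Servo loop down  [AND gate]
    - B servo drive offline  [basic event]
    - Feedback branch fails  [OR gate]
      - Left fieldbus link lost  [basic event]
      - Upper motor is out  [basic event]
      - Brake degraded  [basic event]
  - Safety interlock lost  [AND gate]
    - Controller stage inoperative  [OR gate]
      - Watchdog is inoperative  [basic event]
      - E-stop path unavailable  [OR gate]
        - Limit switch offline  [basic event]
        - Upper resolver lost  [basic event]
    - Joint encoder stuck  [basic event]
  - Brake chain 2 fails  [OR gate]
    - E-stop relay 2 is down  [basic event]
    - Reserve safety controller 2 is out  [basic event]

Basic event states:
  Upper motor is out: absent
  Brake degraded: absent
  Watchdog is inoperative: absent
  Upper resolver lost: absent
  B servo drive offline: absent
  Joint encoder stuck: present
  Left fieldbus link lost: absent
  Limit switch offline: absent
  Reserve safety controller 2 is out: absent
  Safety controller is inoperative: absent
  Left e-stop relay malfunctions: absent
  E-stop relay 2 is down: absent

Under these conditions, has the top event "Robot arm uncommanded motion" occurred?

No

Brake chain down [AND]: Left e-stop relay malfunctions=not, Safety controller is inoperative=not → not all inputs occur → does not occur.
Feedback branch fails [OR]: Left fieldbus link lost=not, Upper motor is out=not, Brake degraded=not → no input occurs → does not occur.
Servo loop down [AND]: B servo drive offline=not, Feedback branch fails=not → not all inputs occur → does not occur.
E-stop path unavailable [OR]: Limit switch offline=not, Upper resolver lost=not → no input occurs → does not occur.
Controller stage inoperative [OR]: Watchdog is inoperative=not, E-stop path unavailable=not → no input occurs → does not occur.
Safety interlock lost [AND]: Controller stage inoperative=not, Joint encoder stuck=occurs → not all inputs occur → does not occur.
Brake chain 2 fails [OR]: E-stop relay 2 is down=not, Reserve safety controller 2 is out=not → no input occurs → does not occur.
Robot arm uncommanded motion [OR]: Brake chain down=not, Servo loop down=not, Safety interlock lost=not, Brake chain 2 fails=not → no input occurs → does not occur.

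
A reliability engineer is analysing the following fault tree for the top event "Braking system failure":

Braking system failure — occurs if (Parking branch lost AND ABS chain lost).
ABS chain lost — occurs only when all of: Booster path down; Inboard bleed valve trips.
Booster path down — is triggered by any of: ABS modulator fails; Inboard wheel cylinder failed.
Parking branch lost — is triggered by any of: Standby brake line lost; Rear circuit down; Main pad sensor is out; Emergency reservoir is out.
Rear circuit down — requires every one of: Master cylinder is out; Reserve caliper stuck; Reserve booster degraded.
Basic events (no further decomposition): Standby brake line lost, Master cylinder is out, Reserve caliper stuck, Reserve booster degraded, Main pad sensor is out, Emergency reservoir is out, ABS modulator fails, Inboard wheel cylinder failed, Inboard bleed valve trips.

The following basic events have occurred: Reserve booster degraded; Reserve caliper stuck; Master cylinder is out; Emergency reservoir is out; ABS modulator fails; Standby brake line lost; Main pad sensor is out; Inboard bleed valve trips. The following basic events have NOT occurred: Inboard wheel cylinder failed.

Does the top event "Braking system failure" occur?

Rear circuit down [AND]: Master cylinder is out=occurs, Reserve caliper stuck=occurs, Reserve booster degraded=occurs → all inputs occur → occurs.
Parking branch lost [OR]: Standby brake line lost=occurs, Rear circuit down=occurs, Main pad sensor is out=occurs, Emergency reservoir is out=occurs → at least one input occurs → occurs.
Booster path down [OR]: ABS modulator fails=occurs, Inboard wheel cylinder failed=not → at least one input occurs → occurs.
ABS chain lost [AND]: Booster path down=occurs, Inboard bleed valve trips=occurs → all inputs occur → occurs.
Braking system failure [AND]: Parking branch lost=occurs, ABS chain lost=occurs → all inputs occur → occurs.

Yes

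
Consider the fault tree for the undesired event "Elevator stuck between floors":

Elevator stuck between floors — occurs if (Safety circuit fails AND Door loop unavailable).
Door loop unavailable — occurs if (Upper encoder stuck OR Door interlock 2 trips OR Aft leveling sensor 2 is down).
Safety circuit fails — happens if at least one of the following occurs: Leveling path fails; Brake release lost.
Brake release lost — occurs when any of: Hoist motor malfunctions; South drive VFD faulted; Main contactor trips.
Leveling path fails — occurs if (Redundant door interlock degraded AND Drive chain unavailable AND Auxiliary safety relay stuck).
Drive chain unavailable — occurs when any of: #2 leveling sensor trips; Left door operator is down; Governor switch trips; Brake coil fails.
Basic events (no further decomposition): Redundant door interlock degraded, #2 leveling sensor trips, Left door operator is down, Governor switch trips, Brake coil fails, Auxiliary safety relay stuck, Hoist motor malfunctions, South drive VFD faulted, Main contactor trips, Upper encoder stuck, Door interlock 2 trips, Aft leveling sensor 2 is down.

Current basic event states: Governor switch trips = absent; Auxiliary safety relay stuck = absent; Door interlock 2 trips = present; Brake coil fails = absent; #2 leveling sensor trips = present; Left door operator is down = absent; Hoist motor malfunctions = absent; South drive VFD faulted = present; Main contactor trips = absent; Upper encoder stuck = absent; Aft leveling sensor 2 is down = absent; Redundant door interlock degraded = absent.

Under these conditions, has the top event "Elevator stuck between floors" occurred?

Yes

Drive chain unavailable [OR]: #2 leveling sensor trips=occurs, Left door operator is down=not, Governor switch trips=not, Brake coil fails=not → at least one input occurs → occurs.
Leveling path fails [AND]: Redundant door interlock degraded=not, Drive chain unavailable=occurs, Auxiliary safety relay stuck=not → not all inputs occur → does not occur.
Brake release lost [OR]: Hoist motor malfunctions=not, South drive VFD faulted=occurs, Main contactor trips=not → at least one input occurs → occurs.
Safety circuit fails [OR]: Leveling path fails=not, Brake release lost=occurs → at least one input occurs → occurs.
Door loop unavailable [OR]: Upper encoder stuck=not, Door interlock 2 trips=occurs, Aft leveling sensor 2 is down=not → at least one input occurs → occurs.
Elevator stuck between floors [AND]: Safety circuit fails=occurs, Door loop unavailable=occurs → all inputs occur → occurs.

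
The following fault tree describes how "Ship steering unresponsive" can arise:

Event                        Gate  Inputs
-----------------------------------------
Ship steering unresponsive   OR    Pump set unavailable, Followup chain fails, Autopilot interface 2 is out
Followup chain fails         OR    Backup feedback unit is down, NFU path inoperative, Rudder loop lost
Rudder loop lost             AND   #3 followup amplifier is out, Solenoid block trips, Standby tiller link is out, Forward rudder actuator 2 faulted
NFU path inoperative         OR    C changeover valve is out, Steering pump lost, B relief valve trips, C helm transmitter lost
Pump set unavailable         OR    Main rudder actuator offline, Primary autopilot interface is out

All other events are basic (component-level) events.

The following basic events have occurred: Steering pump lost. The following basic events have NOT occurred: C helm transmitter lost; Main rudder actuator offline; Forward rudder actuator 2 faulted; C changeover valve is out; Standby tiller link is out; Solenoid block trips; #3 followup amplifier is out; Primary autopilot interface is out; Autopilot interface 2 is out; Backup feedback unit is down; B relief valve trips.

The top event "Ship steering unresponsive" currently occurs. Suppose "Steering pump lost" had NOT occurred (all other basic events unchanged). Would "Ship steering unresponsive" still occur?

No

Counterfactual: set "Steering pump lost" to not occurred.
Pump set unavailable [OR]: Main rudder actuator offline=not, Primary autopilot interface is out=not → no input occurs → does not occur.
NFU path inoperative [OR]: C changeover valve is out=not, Steering pump lost=not, B relief valve trips=not, C helm transmitter lost=not → no input occurs → does not occur.
Rudder loop lost [AND]: #3 followup amplifier is out=not, Solenoid block trips=not, Standby tiller link is out=not, Forward rudder actuator 2 faulted=not → not all inputs occur → does not occur.
Followup chain fails [OR]: Backup feedback unit is down=not, NFU path inoperative=not, Rudder loop lost=not → no input occurs → does not occur.
Ship steering unresponsive [OR]: Pump set unavailable=not, Followup chain fails=not, Autopilot interface 2 is out=not → no input occurs → does not occur.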